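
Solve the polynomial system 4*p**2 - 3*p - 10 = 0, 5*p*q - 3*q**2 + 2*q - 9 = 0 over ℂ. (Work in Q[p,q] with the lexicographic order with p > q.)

{(2, 1), (2, 3), (-5/4, -17/24 - sqrt(1439)*I/24), (-5/4, -17/24 + sqrt(1439)*I/24)}

Compute a lex Gröbner basis by Buchberger's algorithm.
f_1 = 4*p**2 - 3*p - 10, LT = p**2.
f_2 = 5*p*q - 3*q**2 + 2*q - 9, LT = p*q.

S(f_1,f_2): lcm = p**2*q. S = 3/5*p*q**2 - 23/20*p*q + 9/5*p - 5/2*q.
  reduce S modulo (f_1, f_2):
  remainder 9/5*p + 9/25*q**3 - 93/100*q**2 - 24/25*q - 207/100 ≠ 0; add h_3 = 9/5*p + 9/25*q**3 - 93/100*q**2 - 24/25*q - 207/100 to the basis.

S(f_1,h_3): lcm = p**2. S = -1/5*p*q**3 + 31/60*p*q**2 + 8/15*p*q + 2/5*p - 5/2.
  reduce S modulo (f_1, f_2, h_3):
  remainder -3/25*q**4 + 31/100*q**3 - 1/25*q**2 + 93/100*q - 27/25 ≠ 0; add h_4 = -3/25*q**4 + 31/100*q**3 - 1/25*q**2 + 93/100*q - 27/25 to the basis.

The other S-polynomials (S(f_2,h_3), S(f_1,h_4), S(f_2,h_4), S(h_3,h_4)) all reduce to 0 modulo the current basis, so we have a Gröbner basis.
Inter-reduce: drop elements whose leading term is divisible by another's, tail-reduce, and make monic.
Reduced Gröbner basis: {p + 1/5*q**3 - 31/60*q**2 - 8/15*q - 23/20, q**4 - 31/12*q**3 + 1/3*q**2 - 31/4*q + 9}.

A lex Gröbner basis eliminates variables successively. Here q**4 - 31/12*q**3 + 1/3*q**2 - 31/4*q + 9 depends only on q, with roots {1, 3, -17/24 - sqrt(1439)*I/24, -17/24 + sqrt(1439)*I/24}; lifting each root through the earlier basis elements recovers the full solutions.
  q = 1: the earlier basis element becomes p - 2 = 0, giving p = 2 — point (2, 1).
  q = 3: the earlier basis element becomes p - 2 = 0, giving p = 2 — point (2, 3).
  q = -17/24 - sqrt(1439)*I/24: the earlier basis element becomes p + 5/4 = 0, giving p = -5/4 — point (-5/4, -17/24 - sqrt(1439)*I/24).
  q = -17/24 + sqrt(1439)*I/24: the earlier basis element becomes p + 5/4 = 0, giving p = -5/4 — point (-5/4, -17/24 + sqrt(1439)*I/24).
Zero-dimensionality of the ideal guarantees finitely many solutions over ℂ.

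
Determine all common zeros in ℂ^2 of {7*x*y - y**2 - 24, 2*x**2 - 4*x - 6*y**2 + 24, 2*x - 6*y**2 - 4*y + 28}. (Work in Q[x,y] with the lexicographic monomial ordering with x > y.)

Compute a lex Gröbner basis by Buchberger's algorithm.
f_1 = 7*x*y - y**2 - 24, LT = x*y.
f_2 = 2*x**2 - 4*x - 6*y**2 + 24, LT = x**2.
f_3 = 2*x - 6*y**2 - 4*y + 28, LT = x.

S(f_1,f_2): lcm = x**2*y. S = -1/7*x*y**2 + 2*x*y - 24/7*x + 3*y**3 - 12*y.
  leading term x*y**2: subtract (-1/49*y)·f_1 from -1/7*x*y**2 + 2*x*y - 24/7*x + 3*y**3 - 12*y → 2*x*y - 24/7*x + 146/49*y**3 - 612/49*y
  leading term x*y: subtract (2/7)·f_1 from 2*x*y - 24/7*x + 146/49*y**3 - 612/49*y → -24/7*x + 146/49*y**3 + 2/7*y**2 - 612/49*y + 48/7
  leading term x: subtract (-12/7)·f_3 from -24/7*x + 146/49*y**3 + 2/7*y**2 - 612/49*y + 48/7 → 146/49*y**3 - 10*y**2 - 948/49*y + 384/7
  leading term y**3: no divisor's leading term divides it; move 146/49*y**3 to the remainder.
  leading term y**2: no divisor's leading term divides it; move -10*y**2 to the remainder.
  leading term y: no divisor's leading term divides it; move -948/49*y to the remainder.
  leading term 1: no divisor's leading term divides it; move 384/7 to the remainder.
  remainder 146/49*y**3 - 10*y**2 - 948/49*y + 384/7 ≠ 0; add h_4 = 146/49*y**3 - 10*y**2 - 948/49*y + 384/7 to the basis.

S(f_1,f_3): lcm = x*y. S = 3*y**3 + 13/7*y**2 - 14*y - 24/7.
  leading term y**3: subtract (147/146)·h_4 from 3*y**3 + 13/7*y**2 - 14*y - 24/7 → 6094/511*y**2 + 400/73*y - 29976/511
  leading term y**2: no divisor's leading term divides it; move 6094/511*y**2 to the remainder.
  leading term y: no divisor's leading term divides it; move 400/73*y to the remainder.
  leading term 1: no divisor's leading term divides it; move -29976/511 to the remainder.
  remainder 6094/511*y**2 + 400/73*y - 29976/511 ≠ 0; add h_5 = 6094/511*y**2 + 400/73*y - 29976/511 to the basis.

S(f_2,f_3): lcm = x**2. S = 3*x*y**2 + 2*x*y - 16*x - 3*y**2 + 12.
  leading term x*y**2: subtract (3/7*y)·f_1 from 3*x*y**2 + 2*x*y - 16*x - 3*y**2 + 12 → 2*x*y - 16*x + 3/7*y**3 - 3*y**2 + 72/7*y + 12
  leading term x*y: subtract (2/7)·f_1 from 2*x*y - 16*x + 3/7*y**3 - 3*y**2 + 72/7*y + 12 → -16*x + 3/7*y**3 - 19/7*y**2 + 72/7*y + 132/7
  leading term x: subtract (-8)·f_3 from -16*x + 3/7*y**3 - 19/7*y**2 + 72/7*y + 132/7 → 3/7*y**3 - 355/7*y**2 - 152/7*y + 1700/7
  leading term y**3: subtract (21/146)·h_4 from 3/7*y**3 - 355/7*y**2 - 152/7*y + 1700/7 → -25180/511*y**2 - 1382/73*y + 120068/511
  leading term y**2: subtract (-12590/3047)·h_5 from -25180/511*y**2 - 1382/73*y + 120068/511 → 11302/3047*y - 22604/3047
  leading term y: no divisor's leading term divides it; move 11302/3047*y to the remainder.
  leading term 1: no divisor's leading term divides it; move -22604/3047 to the remainder.
  remainder 11302/3047*y - 22604/3047 ≠ 0; add h_6 = 11302/3047*y - 22604/3047 to the basis.

The other S-polynomials (S(f_1,h_4), S(f_2,h_4), S(f_3,h_4), S(f_1,h_5), S(f_2,h_5), S(f_3,h_5), S(h_4,h_5), S(f_1,h_6), S(f_2,h_6), S(f_3,h_6), S(h_4,h_6), S(h_5,h_6)) all reduce to 0 modulo the current basis, so we have a Gröbner basis.
Inter-reduce: drop elements whose leading term is divisible by another's, tail-reduce, and make monic.
Reduced Gröbner basis: {x - 2, y - 2}.

Since the basis is lex-ordered, y - 2 is univariate in y. Its roots are {2}. Back-substituting each root into the other basis elements fixes the other coordinates.
  y = 2: the earlier basis element becomes x - 2 = 0, giving x = 2 — point (2, 2).
Substituting each solution back into the original system confirms all equations vanish.

{(2, 2)}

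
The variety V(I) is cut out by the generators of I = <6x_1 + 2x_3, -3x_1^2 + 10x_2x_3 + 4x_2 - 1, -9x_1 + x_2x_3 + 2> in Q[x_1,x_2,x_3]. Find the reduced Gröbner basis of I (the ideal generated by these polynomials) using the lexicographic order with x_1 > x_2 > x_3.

f_1 = 6x_1 + 2x_3, LT = x_1.
f_2 = -3x_1^2 + 10x_2x_3 + 4x_2 - 1, LT = x_1^2.
f_3 = -9x_1 + x_2x_3 + 2, LT = x_1.

S(f_1,f_2): lcm = x_1^2. S = 1/3x_1x_3 + 10/3x_2x_3 + 4/3x_2 - 1/3.
  reduce S modulo (f_1, f_2, f_3):
  remainder 10/3x_2x_3 + 4/3x_2 - 1/9x_3^2 - 1/3 ≠ 0; add g_4 = 10/3x_2x_3 + 4/3x_2 - 1/9x_3^2 - 1/3 to the basis.

S(f_1,f_3): lcm = x_1. S = 1/9x_2x_3 + 1/3x_3 + 2/9.
  reduce S modulo (f_1, f_2, f_3, g_4):
  remainder -2/45x_2 + 1/270x_3^2 + 1/3x_3 + 7/30 ≠ 0; add g_5 = -2/45x_2 + 1/270x_3^2 + 1/3x_3 + 7/30 to the basis.

S(f_2,f_3): lcm = x_1^2. S = 1/9x_1x_2x_3 + 2/9x_1 - 10/3x_2x_3 - 4/3x_2 + 1/3.
  reduce S modulo (f_1, f_2, f_3, g_4, g_5):
  remainder -1/810x_3^3 - 1/9x_3^2 - 11/90x_3 - 4/135 ≠ 0; add g_6 = -1/810x_3^3 - 1/9x_3^2 - 11/90x_3 - 4/135 to the basis.

The other S-polynomials (S(f_1,g_4), S(f_2,g_4), S(f_3,g_4), S(f_1,g_5), S(f_2,g_5), S(f_3,g_5), S(g_4,g_5), S(f_1,g_6), S(f_2,g_6), S(f_3,g_6), S(g_4,g_6), S(g_5,g_6)) all reduce to 0 modulo the current basis, so we have a Gröbner basis.
Inter-reduce: drop elements whose leading term is divisible by another's, tail-reduce, and make monic.

G = {x_1 + 1/3x_3, x_2 - 1/12x_3^2 - 15/2x_3 - 21/4, x_3^3 + 90x_3^2 + 99x_3 + 24}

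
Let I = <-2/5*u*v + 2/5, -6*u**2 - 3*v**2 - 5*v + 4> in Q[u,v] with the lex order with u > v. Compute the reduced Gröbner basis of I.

G = {u + 1/2*v**3 + 5/6*v**2 - 2/3*v, v**4 + 5/3*v**3 - 4/3*v**2 + 2}

This is the nonlinear analogue of row-reducing a linear system.

f_1 = -2/5*u*v + 2/5, LT = u*v.
f_2 = -6*u**2 - 3*v**2 - 5*v + 4, LT = u**2.

S(f_1,f_2): lcm = u**2*v. S = -u - 1/2*v**3 - 5/6*v**2 + 2/3*v.
  leading term u: no divisor's leading term divides it; move -u to the remainder.
  leading term v**3: no divisor's leading term divides it; move -1/2*v**3 to the remainder.
  leading term v**2: no divisor's leading term divides it; move -5/6*v**2 to the remainder.
  leading term v: no divisor's leading term divides it; move 2/3*v to the remainder.
  remainder -u - 1/2*v**3 - 5/6*v**2 + 2/3*v ≠ 0; add g_3 = -u - 1/2*v**3 - 5/6*v**2 + 2/3*v to the basis.

S(f_1,g_3): lcm = u*v. S = -1/2*v**4 - 5/6*v**3 + 2/3*v**2 - 1.
  leading term v**4: no divisor's leading term divides it; move -1/2*v**4 to the remainder.
  leading term v**3: no divisor's leading term divides it; move -5/6*v**3 to the remainder.
  leading term v**2: no divisor's leading term divides it; move 2/3*v**2 to the remainder.
  leading term 1: no divisor's leading term divides it; move -1 to the remainder.
  remainder -1/2*v**4 - 5/6*v**3 + 2/3*v**2 - 1 ≠ 0; add g_4 = -1/2*v**4 - 5/6*v**3 + 2/3*v**2 - 1 to the basis.

The other S-polynomials (S(f_2,g_3), S(f_1,g_4), S(f_2,g_4), S(g_3,g_4)) all reduce to 0 modulo the current basis, so we have a Gröbner basis.
Inter-reduce: drop elements whose leading term is divisible by another's, tail-reduce, and make monic.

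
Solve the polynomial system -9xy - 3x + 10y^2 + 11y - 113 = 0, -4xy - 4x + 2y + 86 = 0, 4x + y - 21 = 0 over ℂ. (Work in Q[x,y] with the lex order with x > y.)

Compute a lex Gröbner basis by Buchberger's algorithm.
f_1 = -9xy - 3x + 10y^2 + 11y - 113, LT = xy.
f_2 = -4xy - 4x + 2y + 86, LT = xy.
f_3 = 4x + y - 21, LT = x.

S(f_1,f_2): lcm = xy. S = -2/3x - 10/9y^2 - 13/18y + 613/18.
  leading term x: subtract (-1/6)·f_3 from -2/3x - 10/9y^2 - 13/18y + 613/18 → -10/9y^2 - 5/9y + 275/9
  leading term y^2: no divisor's leading term divides it; move -10/9y^2 to the remainder.
  leading term y: no divisor's leading term divides it; move -5/9y to the remainder.
  leading term 1: no divisor's leading term divides it; move 275/9 to the remainder.
  remainder -10/9y^2 - 5/9y + 275/9 ≠ 0; add h_4 = -10/9y^2 - 5/9y + 275/9 to the basis.

S(f_1,f_3): lcm = xy. S = 1/3x - 49/36y^2 + 145/36y + 113/9.
  leading term x: subtract (1/12)·f_3 from 1/3x - 49/36y^2 + 145/36y + 113/9 → -49/36y^2 + 71/18y + 515/36
  leading term y^2: subtract (49/40)·h_4 from -49/36y^2 + 71/18y + 515/36 → 37/8y - 185/8
  leading term y: no divisor's leading term divides it; move 37/8y to the remainder.
  leading term 1: no divisor's leading term divides it; move -185/8 to the remainder.
  remainder 37/8y - 185/8 ≠ 0; add h_5 = 37/8y - 185/8 to the basis.

The other S-polynomials (S(f_2,f_3), S(f_1,h_4), S(f_2,h_4), S(f_3,h_4), S(f_1,h_5), S(f_2,h_5), S(f_3,h_5), S(h_4,h_5)) all reduce to 0 modulo the current basis, so we have a Gröbner basis.
Inter-reduce: drop elements whose leading term is divisible by another's, tail-reduce, and make monic.
Reduced Gröbner basis: {x - 4, y - 5}.

Since the basis is lex-ordered, y - 5 is univariate in y. Its roots are {5}. Back-substituting each root into the other basis elements fixes the other coordinates.
  y = 5: the earlier basis element becomes x - 4 = 0, giving x = 4 — point (4, 5).

{(4, 5)}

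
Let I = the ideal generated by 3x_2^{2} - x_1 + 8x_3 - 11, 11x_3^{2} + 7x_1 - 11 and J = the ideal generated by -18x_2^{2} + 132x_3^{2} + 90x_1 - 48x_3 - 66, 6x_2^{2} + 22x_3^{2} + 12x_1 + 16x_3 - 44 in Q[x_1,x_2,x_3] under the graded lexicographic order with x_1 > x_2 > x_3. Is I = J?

Yes, the ideals are equal.

Two ideals are equal iff their reduced Gröbner bases coincide (the reduced basis is unique for a fixed ordering).
Buchberger on the first generating set:
f_1 = 3x_2^{2} - x_1 + 8x_3 - 11, LT = x_2^{2}.
f_2 = 11x_3^{2} + 7x_1 - 11, LT = x_3^{2}.

The S-polynomials (S(f_1,f_2)) all reduce to 0 modulo the current basis, so we have a Gröbner basis.
Inter-reduce: drop elements whose leading term is divisible by another's, tail-reduce, and make monic.
Reduced Gröbner basis: {x_2^{2} - \tfrac{1}{3}x_1 + \tfrac{8}{3}x_3 - \tfrac{11}{3}, x_3^{2} + \tfrac{7}{11}x_1 - 1}.

Buchberger on the second generating set:
h_1 = -18x_2^{2} + 132x_3^{2} + 90x_1 - 48x_3 - 66, LT = x_2^{2}.
h_2 = 6x_2^{2} + 22x_3^{2} + 12x_1 + 16x_3 - 44, LT = x_2^{2}.

S(h_1,h_2): lcm = x_2^{2}. S = -11x_3^{2} - 7x_1 + 11.
  leading term x_3^{2}: no divisor's leading term divides it; move -11x_3^{2} to the remainder.
  leading term x_1: no divisor's leading term divides it; move -7x_1 to the remainder.
  leading term 1: no divisor's leading term divides it; move 11 to the remainder.
  remainder -11x_3^{2} - 7x_1 + 11 ≠ 0; add k_3 = -11x_3^{2} - 7x_1 + 11 to the basis.

The other S-polynomials (S(h_1,k_3), S(h_2,k_3)) all reduce to 0 modulo the current basis, so we have a Gröbner basis.
Inter-reduce: drop elements whose leading term is divisible by another's, tail-reduce, and make monic.
Reduced Gröbner basis: {x_2^{2} - \tfrac{1}{3}x_1 + \tfrac{8}{3}x_3 - \tfrac{11}{3}, x_3^{2} + \tfrac{7}{11}x_1 - 1}.

Same reduced basis, so the two generating sets span the same ideal.
The same test decides containment: I ⊆ J iff every generator of I reduces to 0 modulo a Gröbner basis of J.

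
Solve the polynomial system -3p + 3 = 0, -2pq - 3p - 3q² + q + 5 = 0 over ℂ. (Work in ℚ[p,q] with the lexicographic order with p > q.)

{(1, -1), (1, 2/3)}

Compute a lex Gröbner basis by Buchberger's algorithm.
f_1 = -3p + 3, LT = p.
f_2 = -2pq - 3p - 3q² + q + 5, LT = pq.

S(f_1,f_2): lcm = pq. S = -3/2p - 3/2q² - ½q + 5/2.
  leading term p: subtract (½)·f_1 from -3/2p - 3/2q² - ½q + 5/2 → -3/2q² - ½q + 1
  leading term q²: no divisor's leading term divides it; move -3/2q² to the remainder.
  leading term q: no divisor's leading term divides it; move -½q to the remainder.
  leading term 1: no divisor's leading term divides it; move 1 to the remainder.
  remainder -3/2q² - ½q + 1 ≠ 0; add h_3 = -3/2q² - ½q + 1 to the basis.

S(f_1,h_3): leading monomials are coprime, so the S-polynomial reduces to 0 (Buchberger's first criterion).
S(f_2,h_3): lcm = pq². S = 7/6pq + ⅔p + 3/2q³ - ½q² - 5/2q.
  leading term pq: subtract (-7/18q)·f_1 from 7/6pq + ⅔p + 3/2q³ - ½q² - 5/2q → ⅔p + 3/2q³ - ½q² - 4/3q
  leading term p: subtract (-2/9)·f_1 from ⅔p + 3/2q³ - ½q² - 4/3q → 3/2q³ - ½q² - 4/3q + ⅔
  leading term q³: subtract (-q)·h_3 from 3/2q³ - ½q² - 4/3q + ⅔ → -q² - ⅓q + ⅔
  leading term q²: subtract (⅔)·h_3 from -q² - ⅓q + ⅔ → 0
  remainder 0.

Every S-polynomial of the final basis reduces to 0, so we have a Gröbner basis.
Inter-reduce: drop elements whose leading term is divisible by another's, tail-reduce, and make monic.
Reduced Gröbner basis: {p - 1, q² + ⅓q - ⅔}.

From the last basis element, q² + ⅓q - ⅔ = 0, so q takes values in {-1, 2/3}. Each choice, substituted upward through the basis, yields the corresponding point(s) of the solution set.
  q = -1: the earlier basis element becomes p - 1 = 0, giving p = 1 — point (1, -1).
  q = 2/3: the earlier basis element becomes p - 1 = 0, giving p = 1 — point (1, 2/3).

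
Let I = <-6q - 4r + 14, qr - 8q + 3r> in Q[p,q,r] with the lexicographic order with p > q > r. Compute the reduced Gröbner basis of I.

f_1 = -6q - 4r + 14, LT = q.
f_2 = qr - 8q + 3r, LT = qr.

S(f_1,f_2): lcm = qr. S = 8q + 2/3r^2 - 16/3r.
  leading term q: subtract (-4/3)·f_1 from 8q + 2/3r^2 - 16/3r → 2/3r^2 - 32/3r + 56/3
  leading term r^2: no divisor's leading term divides it; move 2/3r^2 to the remainder.
  leading term r: no divisor's leading term divides it; move -32/3r to the remainder.
  leading term 1: no divisor's leading term divides it; move 56/3 to the remainder.
  remainder 2/3r^2 - 32/3r + 56/3 ≠ 0; add g_3 = 2/3r^2 - 32/3r + 56/3 to the basis.

The other S-polynomials (S(f_1,g_3), S(f_2,g_3)) all reduce to 0 modulo the current basis, so we have a Gröbner basis.
Inter-reduce: drop elements whose leading term is divisible by another's, tail-reduce, and make monic.

G = {q + 2/3r - 7/3, r^2 - 16r + 28}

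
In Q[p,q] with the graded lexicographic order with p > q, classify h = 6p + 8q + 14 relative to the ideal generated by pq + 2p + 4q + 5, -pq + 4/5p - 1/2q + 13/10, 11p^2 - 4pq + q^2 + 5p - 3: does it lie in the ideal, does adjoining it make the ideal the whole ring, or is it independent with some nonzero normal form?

First compute the reduced Gröbner basis of I by Buchberger's algorithm.
f_1 = pq + 2p + 4q + 5, LT = pq.
f_2 = -pq + 4/5p - 1/2q + 13/10, LT = pq.
f_3 = 11p^2 - 4pq + q^2 + 5p - 3, LT = p^2.

S(f_1,f_2): lcm = pq. S = 14/5p + 7/2q + 63/10.
  reduce S modulo (f_1, f_2, f_3):
  remainder 14/5p + 7/2q + 63/10 ≠ 0; add k_4 = 14/5p + 7/2q + 63/10 to the basis.

S(f_1,f_3): lcm = p^2q. S = 4/11pq^2 - 1/11q^3 + 2p^2 + 39/11pq + 5p + 3/11q.
  reduce S modulo (f_1, f_2, f_3, k_4):
  remainder -1/11q^3 - 18/11q^2 - 527/44q - 459/44 ≠ 0; add k_5 = -1/11q^3 - 18/11q^2 - 527/44q - 459/44 to the basis.

S(f_2,f_3): lcm = p^2q. S = 4/11pq^2 - 1/11q^3 - 4/5p^2 + 1/22pq - 13/10p + 3/11q.
  reduce S modulo (f_1, f_2, f_3, k_4, k_5):
  remainder 14/55q^2 + 5747/440q + 1127/88 ≠ 0; add k_6 = 14/55q^2 + 5747/440q + 1127/88 to the basis.

S(f_1,k_4): lcm = pq. S = -5/4q^2 + 2p + 7/4q + 5.
  reduce S modulo (f_1, f_2, f_3, k_4, k_5, k_6):
  remainder 4057/64q + 4057/64 ≠ 0; add k_7 = 4057/64q + 4057/64 to the basis.

The other S-polynomials (S(f_2,k_4), S(f_3,k_4), S(f_1,k_5), S(f_2,k_5), S(f_3,k_5), S(k_4,k_5), S(f_1,k_6), S(f_2,k_6), S(f_3,k_6), S(k_4,k_6), S(k_5,k_6), S(f_1,k_7), S(f_2,k_7), S(f_3,k_7), S(k_4,k_7), S(k_5,k_7), S(k_6,k_7)) all reduce to 0 modulo the current basis, so we have a Gröbner basis.
Inter-reduce: drop elements whose leading term is divisible by another's, tail-reduce, and make monic.
Reduced Gröbner basis: {p + 1, q + 1}.
Label its elements g_1 = p + 1, g_2 = q + 1.

Reduce h = 6p + 8q + 14 modulo G:
  leading term p: subtract (6)·g_1 from 6p + 8q + 14 → 8q + 8
  leading term q: subtract (8)·g_2 from 8q + 8 → 0
  normal form = 0.
Since the normal form is 0, h ∈ I.

The remainder on division by a Gröbner basis is unique — it is the normal form.

6p + 8q + 14 lies in I (it reduces to 0).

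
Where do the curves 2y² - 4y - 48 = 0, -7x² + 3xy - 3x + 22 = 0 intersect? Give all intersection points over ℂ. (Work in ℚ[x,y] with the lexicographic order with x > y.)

Compute a lex Gröbner basis by Buchberger's algorithm.
f_1 = 2y² - 4y - 48, LT = y².
f_2 = -7x² + 3xy - 3x + 22, LT = x².

The S-polynomials (S(f_1,f_2)) all reduce to 0 modulo the current basis, so we have a Gröbner basis.
Inter-reduce: drop elements whose leading term is divisible by another's, tail-reduce, and make monic.
Reduced Gröbner basis: {x² - 3/7xy + 3/7x - 22/7, y² - 2y - 24}.

The lex basis is triangular: the last element involves only y. Solving y² - 2y - 24 = 0 gives y ∈ {-4, 6}; substituting each value into the earlier elements determines the remaining variables.
  y = -4: the earlier basis element becomes x² + 15/7x - 22/7 = 0, giving x = -22/7, 1 — points (-22/7, -4), (1, -4).
  y = 6: the earlier basis element becomes x² - 15/7x - 22/7 = 0, giving x = -1, 22/7 — points (-1, 6), (22/7, 6).
Each listed point satisfies every original equation (direct substitution).

{(-22/7, -4), (1, -4), (-1, 6), (22/7, 6)}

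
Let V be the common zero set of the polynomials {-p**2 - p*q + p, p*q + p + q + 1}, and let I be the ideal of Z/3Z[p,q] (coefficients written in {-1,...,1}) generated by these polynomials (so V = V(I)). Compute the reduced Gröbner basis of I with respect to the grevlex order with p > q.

G = {p**2 + p - q - 1, p*q + p + q + 1, q**2 - q + 1}

f_1 = -p**2 - p*q + p, LT = p**2.
f_2 = p*q + p + q + 1, LT = p*q.

S(f_1,f_2): lcm = p**2*q. S = p*q**2 - p**2 + p*q - p.
  leading term p*q**2: subtract (q)·f_2 from p*q**2 - p**2 + p*q - p → -p**2 - q**2 - p - q
  leading term p**2: subtract (1)·f_1 from -p**2 - q**2 - p - q → p*q - q**2 + p - q
  leading term p*q: subtract (1)·f_2 from p*q - q**2 + p - q → -q**2 + q - 1
  leading term q**2: no divisor's leading term divides it; move -q**2 to the remainder.
  leading term q: no divisor's leading term divides it; move q to the remainder.
  leading term 1: no divisor's leading term divides it; move -1 to the remainder.
  remainder -q**2 + q - 1 ≠ 0; add g_3 = -q**2 + q - 1 to the basis.

The other S-polynomials (S(f_1,g_3), S(f_2,g_3)) all reduce to 0 modulo the current basis, so we have a Gröbner basis.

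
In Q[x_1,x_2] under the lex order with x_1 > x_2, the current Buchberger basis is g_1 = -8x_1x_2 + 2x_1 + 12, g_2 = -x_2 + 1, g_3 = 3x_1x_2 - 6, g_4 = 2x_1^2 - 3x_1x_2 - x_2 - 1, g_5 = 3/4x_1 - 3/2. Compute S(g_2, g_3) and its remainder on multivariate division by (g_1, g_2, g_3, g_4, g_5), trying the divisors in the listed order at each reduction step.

lcm(LM(g_2), LM(g_3)) = x_1x_2.
S = (lcm/LT(g_2))·g_2 − (lcm/LT(g_3))·g_3 = -x_1 + 2.
Reduce S modulo (g_1, g_2, g_3, g_4, g_5) in that order:
  leading term x_1: subtract (-4/3)·g_5 from -x_1 + 2 → 0
The remainder is 0, so this S-polynomial contributes no new basis element.
This is the inner loop of Buchberger's algorithm — each nonzero remainder becomes a new basis element.

S(g_2, g_3) = -x_1 + 2; remainder on division = 0.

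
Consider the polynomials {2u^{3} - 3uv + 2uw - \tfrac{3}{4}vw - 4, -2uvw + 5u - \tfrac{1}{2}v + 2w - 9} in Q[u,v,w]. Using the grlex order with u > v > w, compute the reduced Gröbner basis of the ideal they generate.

G = {v^{2}w^{2} + \tfrac{2}{3}u^{2}v - \tfrac{8}{3}u^{2}w + 12u^{2} - v^{2} + \tfrac{15}{2}vw - \tfrac{8}{3}w^{2} - 18v + 12w - \tfrac{40}{3}, u^{3} - \tfrac{3}{2}uv + uw - \tfrac{3}{8}vw - 2, uvw - \tfrac{5}{2}u + \tfrac{1}{4}v - w + \tfrac{9}{2}}

f_1 = 2u^{3} - 3uv + 2uw - \tfrac{3}{4}vw - 4, LT = u^{3}.
f_2 = -2uvw + 5u - \tfrac{1}{2}v + 2w - 9, LT = uvw.

S(f_1,f_2): lcm = u^{3}vw. S = -\tfrac{3}{2}uv^{2}w + uvw^{2} - \tfrac{3}{8}v^{2}w^{2} + \tfrac{5}{2}u^{3} - \tfrac{1}{4}u^{2}v + u^{2}w - \tfrac{9}{2}u^{2} - 2vw.
  leading term uv^{2}w: subtract (\tfrac{3}{4}v)·f_2 from -\tfrac{3}{2}uv^{2}w + uvw^{2} - \tfrac{3}{8}v^{2}w^{2} + \tfrac{5}{2}u^{3} - \tfrac{1}{4}u^{2}v + u^{2}w - \tfrac{9}{2}u^{2} - 2vw → uvw^{2} - \tfrac{3}{8}v^{2}w^{2} + \tfrac{5}{2}u^{3} - \tfrac{1}{4}u^{2}v + u^{2}w - \tfrac{9}{2}u^{2} - \tfrac{15}{4}uv + \tfrac{3}{8}v^{2} - \tfrac{7}{2}vw + \tfrac{27}{4}v
  leading term uvw^{2}: subtract (-\tfrac{1}{2}w)·f_2 from uvw^{2} - \tfrac{3}{8}v^{2}w^{2} + \tfrac{5}{2}u^{3} - \tfrac{1}{4}u^{2}v + u^{2}w - \tfrac{9}{2}u^{2} - \tfrac{15}{4}uv + \tfrac{3}{8}v^{2} - \tfrac{7}{2}vw + \tfrac{27}{4}v → -\tfrac{3}{8}v^{2}w^{2} + \tfrac{5}{2}u^{3} - \tfrac{1}{4}u^{2}v + u^{2}w - \tfrac{9}{2}u^{2} - \tfrac{15}{4}uv + \tfrac{5}{2}uw + \tfrac{3}{8}v^{2} - \tfrac{15}{4}vw + w^{2} + \tfrac{27}{4}v - \tfrac{9}{2}w
  leading term v^{2}w^{2}: no divisor's leading term divides it; move -\tfrac{3}{8}v^{2}w^{2} to the remainder.
  leading term u^{3}: subtract (\tfrac{5}{4})·f_1 from \tfrac{5}{2}u^{3} - \tfrac{1}{4}u^{2}v + u^{2}w - \tfrac{9}{2}u^{2} - \tfrac{15}{4}uv + \tfrac{5}{2}uw + \tfrac{3}{8}v^{2} - \tfrac{15}{4}vw + w^{2} + \tfrac{27}{4}v - \tfrac{9}{2}w → -\tfrac{1}{4}u^{2}v + u^{2}w - \tfrac{9}{2}u^{2} + \tfrac{3}{8}v^{2} - \tfrac{45}{16}vw + w^{2} + \tfrac{27}{4}v - \tfrac{9}{2}w + 5
  leading term u^{2}v: no divisor's leading term divides it; move -\tfrac{1}{4}u^{2}v to the remainder.
  leading term u^{2}w: no divisor's leading term divides it; move u^{2}w to the remainder.
  leading term u^{2}: no divisor's leading term divides it; move -\tfrac{9}{2}u^{2} to the remainder.
  leading term v^{2}: no divisor's leading term divides it; move \tfrac{3}{8}v^{2} to the remainder.
  leading term vw: no divisor's leading term divides it; move -\tfrac{45}{16}vw to the remainder.
  leading term w^{2}: no divisor's leading term divides it; move w^{2} to the remainder.
  leading term v: no divisor's leading term divides it; move \tfrac{27}{4}v to the remainder.
  leading term w: no divisor's leading term divides it; move -\tfrac{9}{2}w to the remainder.
  leading term 1: no divisor's leading term divides it; move 5 to the remainder.
  remainder -\tfrac{3}{8}v^{2}w^{2} - \tfrac{1}{4}u^{2}v + u^{2}w - \tfrac{9}{2}u^{2} + \tfrac{3}{8}v^{2} - \tfrac{45}{16}vw + w^{2} + \tfrac{27}{4}v - \tfrac{9}{2}w + 5 ≠ 0; add g_3 = -\tfrac{3}{8}v^{2}w^{2} - \tfrac{1}{4}u^{2}v + u^{2}w - \tfrac{9}{2}u^{2} + \tfrac{3}{8}v^{2} - \tfrac{45}{16}vw + w^{2} + \tfrac{27}{4}v - \tfrac{9}{2}w + 5 to the basis.

S(f_1,g_3): leading monomials are coprime, so the S-polynomial reduces to 0 (Buchberger's first criterion).
S(f_2,g_3): lcm = uv^{2}w^{2}. S = -\tfrac{2}{3}u^{3}v + \tfrac{8}{3}u^{3}w - 12u^{3} + uv^{2} - 10uvw + \tfrac{8}{3}uw^{2} + \tfrac{1}{4}v^{2}w - vw^{2} + 18uv - 12uw + \tfrac{9}{2}vw + \tfrac{40}{3}u.
  leading term u^{3}v: subtract (-\tfrac{1}{3}v)·f_1 from -\tfrac{2}{3}u^{3}v + \tfrac{8}{3}u^{3}w - 12u^{3} + uv^{2} - 10uvw + \tfrac{8}{3}uw^{2} + \tfrac{1}{4}v^{2}w - vw^{2} + 18uv - 12uw + \tfrac{9}{2}vw + \tfrac{40}{3}u → \tfrac{8}{3}u^{3}w - 12u^{3} - \tfrac{28}{3}uvw + \tfrac{8}{3}uw^{2} - vw^{2} + 18uv - 12uw + \tfrac{9}{2}vw + \tfrac{40}{3}u - \tfrac{4}{3}v
  leading term u^{3}w: subtract (\tfrac{4}{3}w)·f_1 from \tfrac{8}{3}u^{3}w - 12u^{3} - \tfrac{28}{3}uvw + \tfrac{8}{3}uw^{2} - vw^{2} + 18uv - 12uw + \tfrac{9}{2}vw + \tfrac{40}{3}u - \tfrac{4}{3}v → -12u^{3} - \tfrac{16}{3}uvw + 18uv - 12uw + \tfrac{9}{2}vw + \tfrac{40}{3}u - \tfrac{4}{3}v + \tfrac{16}{3}w
  leading term u^{3}: subtract (-6)·f_1 from -12u^{3} - \tfrac{16}{3}uvw + 18uv - 12uw + \tfrac{9}{2}vw + \tfrac{40}{3}u - \tfrac{4}{3}v + \tfrac{16}{3}w → -\tfrac{16}{3}uvw + \tfrac{40}{3}u - \tfrac{4}{3}v + \tfrac{16}{3}w - 24
  leading term uvw: subtract (\tfrac{8}{3})·f_2 from -\tfrac{16}{3}uvw + \tfrac{40}{3}u - \tfrac{4}{3}v + \tfrac{16}{3}w - 24 → 0
  remainder 0.

Every S-polynomial of the final basis reduces to 0, so we have a Gröbner basis.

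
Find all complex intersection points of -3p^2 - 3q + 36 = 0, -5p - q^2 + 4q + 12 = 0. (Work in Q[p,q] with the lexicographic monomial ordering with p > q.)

Compute a lex Gröbner basis by Buchberger's algorithm.
f_1 = -3p^2 - 3q + 36, LT = p^2.
f_2 = -5p - q^2 + 4q + 12, LT = p.

S(f_1,f_2): lcm = p^2. S = -1/5pq^2 + 4/5pq + 12/5p + q - 12.
  reduce S modulo (f_1, f_2):
  remainder 1/25q^4 - 8/25q^3 - 8/25q^2 + 121/25q - 156/25 ≠ 0; add h_3 = 1/25q^4 - 8/25q^3 - 8/25q^2 + 121/25q - 156/25 to the basis.

The other S-polynomials (S(f_1,h_3), S(f_2,h_3)) all reduce to 0 modulo the current basis, so we have a Gröbner basis.
Inter-reduce: drop elements whose leading term is divisible by another's, tail-reduce, and make monic.
Reduced Gröbner basis: {p + 1/5q^2 - 4/5q - 12/5, q^4 - 8q^3 - 8q^2 + 121q - 156}.

Since the basis is lex-ordered, q^4 - 8q^3 - 8q^2 + 121q - 156 is univariate in q. Its roots are {-4, 3, 9/2 - sqrt(29)/2, sqrt(29)/2 + 9/2}. Back-substituting each root into the other basis elements fixes the other coordinates.
  q = -4: the earlier basis element becomes p + 4 = 0, giving p = -4 — point (-4, -4).
  q = 3: the earlier basis element becomes p - 3 = 0, giving p = 3 — point (3, 3).
  q = 9/2 - sqrt(29)/2: the earlier basis element becomes p - sqrt(29)/2 - 1/2 = 0, giving p = 1/2 + sqrt(29)/2 — point (1/2 + sqrt(29)/2, 9/2 - sqrt(29)/2).
  q = sqrt(29)/2 + 9/2: the earlier basis element becomes p - 1/2 + sqrt(29)/2 = 0, giving p = 1/2 - sqrt(29)/2 — point (1/2 - sqrt(29)/2, sqrt(29)/2 + 9/2).
A lex Gröbner basis triangularizes the system, enabling back-substitution.

{(-4, -4), (3, 3), (1/2 + sqrt(29)/2, 9/2 - sqrt(29)/2), (1/2 - sqrt(29)/2, sqrt(29)/2 + 9/2)}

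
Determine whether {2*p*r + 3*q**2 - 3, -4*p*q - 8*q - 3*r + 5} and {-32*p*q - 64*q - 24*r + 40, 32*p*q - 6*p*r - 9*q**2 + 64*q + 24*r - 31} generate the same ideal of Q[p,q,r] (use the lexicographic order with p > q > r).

Since reduced Gröbner bases are canonical representatives of ideals under a given ordering, it suffices to compute and compare them.
Buchberger on the first generating set:
f_1 = 2*p*r + 3*q**2 - 3, LT = p*r.
f_2 = -4*p*q - 8*q - 3*r + 5, LT = p*q.

S(f_1,f_2): lcm = p*q*r. S = 3/2*q**3 - 2*q*r - 3/2*q - 3/4*r**2 + 5/4*r.
  leading term q**3: no divisor's leading term divides it; move 3/2*q**3 to the remainder.
  leading term q*r: no divisor's leading term divides it; move -2*q*r to the remainder.
  leading term q: no divisor's leading term divides it; move -3/2*q to the remainder.
  leading term r**2: no divisor's leading term divides it; move -3/4*r**2 to the remainder.
  leading term r: no divisor's leading term divides it; move 5/4*r to the remainder.
  remainder 3/2*q**3 - 2*q*r - 3/2*q - 3/4*r**2 + 5/4*r ≠ 0; add g_3 = 3/2*q**3 - 2*q*r - 3/2*q - 3/4*r**2 + 5/4*r to the basis.

The other S-polynomials (S(f_1,g_3), S(f_2,g_3)) all reduce to 0 modulo the current basis, so we have a Gröbner basis.
Inter-reduce: drop elements whose leading term is divisible by another's, tail-reduce, and make monic.
Reduced Gröbner basis: {p*q + 2*q + 3/4*r - 5/4, p*r + 3/2*q**2 - 3/2, q**3 - 4/3*q*r - q - 1/2*r**2 + 5/6*r}.

Buchberger on the second generating set:
h_1 = -32*p*q - 64*q - 24*r + 40, LT = p*q.
h_2 = 32*p*q - 6*p*r - 9*q**2 + 64*q + 24*r - 31, LT = p*q.

S(h_1,h_2): lcm = p*q. S = 3/16*p*r + 9/32*q**2 - 9/32.
  leading term p*r: no divisor's leading term divides it; move 3/16*p*r to the remainder.
  leading term q**2: no divisor's leading term divides it; move 9/32*q**2 to the remainder.
  leading term 1: no divisor's leading term divides it; move -9/32 to the remainder.
  remainder 3/16*p*r + 9/32*q**2 - 9/32 ≠ 0; add k_3 = 3/16*p*r + 9/32*q**2 - 9/32 to the basis.

S(h_1,k_3): lcm = p*q*r. S = -3/2*q**3 + 2*q*r + 3/2*q + 3/4*r**2 - 5/4*r.
  leading term q**3: no divisor's leading term divides it; move -3/2*q**3 to the remainder.
  leading term q*r: no divisor's leading term divides it; move 2*q*r to the remainder.
  leading term q: no divisor's leading term divides it; move 3/2*q to the remainder.
  leading term r**2: no divisor's leading term divides it; move 3/4*r**2 to the remainder.
  leading term r: no divisor's leading term divides it; move -5/4*r to the remainder.
  remainder -3/2*q**3 + 2*q*r + 3/2*q + 3/4*r**2 - 5/4*r ≠ 0; add k_4 = -3/2*q**3 + 2*q*r + 3/2*q + 3/4*r**2 - 5/4*r to the basis.

The other S-polynomials (S(h_2,k_3), S(h_1,k_4), S(h_2,k_4), S(k_3,k_4)) all reduce to 0 modulo the current basis, so we have a Gröbner basis.
Inter-reduce: drop elements whose leading term is divisible by another's, tail-reduce, and make monic.
Reduced Gröbner basis: {p*q + 2*q + 3/4*r - 5/4, p*r + 3/2*q**2 - 3/2, q**3 - 4/3*q*r - q - 1/2*r**2 + 5/6*r}.

These coincide, so the ideals are equal.
The same test decides containment: I ⊆ J iff every generator of I reduces to 0 modulo a Gröbner basis of J.

Yes, the ideals are equal.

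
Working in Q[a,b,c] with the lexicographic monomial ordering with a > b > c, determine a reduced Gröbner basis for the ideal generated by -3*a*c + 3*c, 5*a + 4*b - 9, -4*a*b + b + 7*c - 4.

f_1 = -3*a*c + 3*c, LT = a*c.
f_2 = 5*a + 4*b - 9, LT = a.
f_3 = -4*a*b + b + 7*c - 4, LT = a*b.

S(f_1,f_2): lcm = a*c. S = -4/5*b*c + 4/5*c.
  leading term b*c: no divisor's leading term divides it; move -4/5*b*c to the remainder.
  leading term c: no divisor's leading term divides it; move 4/5*c to the remainder.
  remainder -4/5*b*c + 4/5*c ≠ 0; add g_4 = -4/5*b*c + 4/5*c to the basis.

S(f_1,f_3): lcm = a*b*c. S = -3/4*b*c + 7/4*c**2 - c.
  leading term b*c: subtract (15/16)·g_4 from -3/4*b*c + 7/4*c**2 - c → 7/4*c**2 - 7/4*c
  leading term c**2: no divisor's leading term divides it; move 7/4*c**2 to the remainder.
  leading term c: no divisor's leading term divides it; move -7/4*c to the remainder.
  remainder 7/4*c**2 - 7/4*c ≠ 0; add g_5 = 7/4*c**2 - 7/4*c to the basis.

S(f_2,f_3): lcm = a*b. S = 4/5*b**2 - 31/20*b + 7/4*c - 1.
  leading term b**2: no divisor's leading term divides it; move 4/5*b**2 to the remainder.
  leading term b: no divisor's leading term divides it; move -31/20*b to the remainder.
  leading term c: no divisor's leading term divides it; move 7/4*c to the remainder.
  leading term 1: no divisor's leading term divides it; move -1 to the remainder.
  remainder 4/5*b**2 - 31/20*b + 7/4*c - 1 ≠ 0; add g_6 = 4/5*b**2 - 31/20*b + 7/4*c - 1 to the basis.

The other S-polynomials (S(f_1,g_4), S(f_2,g_4), S(f_3,g_4), S(f_1,g_5), S(f_2,g_5), S(f_3,g_5), S(g_4,g_5), S(f_1,g_6), S(f_2,g_6), S(f_3,g_6), S(g_4,g_6), S(g_5,g_6)) all reduce to 0 modulo the current basis, so we have a Gröbner basis.
Inter-reduce: drop elements whose leading term is divisible by another's, tail-reduce, and make monic.

G = {a + 4/5*b - 9/5, b**2 - 31/16*b + 35/16*c - 5/4, b*c - c, c**2 - c}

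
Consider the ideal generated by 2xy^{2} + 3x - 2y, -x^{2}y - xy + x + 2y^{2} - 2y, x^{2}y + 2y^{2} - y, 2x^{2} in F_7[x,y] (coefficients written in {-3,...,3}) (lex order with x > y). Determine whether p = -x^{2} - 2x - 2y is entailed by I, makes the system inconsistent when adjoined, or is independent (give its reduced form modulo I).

-x^{2} - 2x - 2y lies in I (it reduces to 0).

First compute the reduced Gröbner basis of I by Buchberger's algorithm.
f_1 = 2xy^{2} + 3x - 2y, LT = xy^{2}.
f_2 = -x^{2}y - xy + x + 2y^{2} - 2y, LT = x^{2}y.
f_3 = x^{2}y + 2y^{2} - y, LT = x^{2}y.
f_4 = 2x^{2}, LT = x^{2}.

S(f_1,f_2): lcm = x^{2}y^{2}. S = -2x^{2} - xy^{2} + 2y^{3} - 2y^{2}.
  leading term x^{2}: subtract (-1)·f_4 from -2x^{2} - xy^{2} + 2y^{3} - 2y^{2} → -xy^{2} + 2y^{3} - 2y^{2}
  leading term xy^{2}: subtract (3)·f_1 from -xy^{2} + 2y^{3} - 2y^{2} → -2x + 2y^{3} - 2y^{2} - y
  leading term x: no divisor's leading term divides it; move -2x to the remainder.
  leading term y^{3}: no divisor's leading term divides it; move 2y^{3} to the remainder.
  leading term y^{2}: no divisor's leading term divides it; move -2y^{2} to the remainder.
  leading term y: no divisor's leading term divides it; move -y to the remainder.
  remainder -2x + 2y^{3} - 2y^{2} - y ≠ 0; add h_5 = -2x + 2y^{3} - 2y^{2} - y to the basis.

S(f_1,f_3): lcm = x^{2}y^{2}. S = -2x^{2} - xy - 2y^{3} + y^{2}.
  leading term x^{2}: subtract (-1)·f_4 from -2x^{2} - xy - 2y^{3} + y^{2} → -xy - 2y^{3} + y^{2}
  leading term xy: subtract (-3y)·h_5 from -xy - 2y^{3} + y^{2} → -y^{4} - y^{3} - 2y^{2}
  leading term y^{4}: no divisor's leading term divides it; move -y^{4} to the remainder.
  leading term y^{3}: no divisor's leading term divides it; move -y^{3} to the remainder.
  leading term y^{2}: no divisor's leading term divides it; move -2y^{2} to the remainder.
  remainder -y^{4} - y^{3} - 2y^{2} ≠ 0; add h_6 = -y^{4} - y^{3} - 2y^{2} to the basis.

S(f_1,f_4): lcm = x^{2}y^{2}. S = -2x^{2} - xy.
  leading term x^{2}: subtract (-1)·f_4 from -2x^{2} - xy → -xy
  leading term xy: subtract (-3y)·h_5 from -xy → -y^{4} + y^{3} - 3y^{2}
  leading term y^{4}: subtract (1)·h_6 from -y^{4} + y^{3} - 3y^{2} → 2y^{3} - y^{2}
  leading term y^{3}: no divisor's leading term divides it; move 2y^{3} to the remainder.
  leading term y^{2}: no divisor's leading term divides it; move -y^{2} to the remainder.
  remainder 2y^{3} - y^{2} ≠ 0; add h_7 = 2y^{3} - y^{2} to the basis.

S(f_2,f_4): lcm = x^{2}y. S = xy - x - 2y^{2} + 2y.
  leading term xy: subtract (3y)·h_5 from xy - x - 2y^{2} + 2y → -x + y^{4} - y^{3} + y^{2} + 2y
  leading term x: subtract (-3)·h_5 from -x + y^{4} - y^{3} + y^{2} + 2y → y^{4} - 2y^{3} + 2y^{2} - y
  leading term y^{4}: subtract (-1)·h_6 from y^{4} - 2y^{3} + 2y^{2} - y → -3y^{3} - y
  leading term y^{3}: subtract (2)·h_7 from -3y^{3} - y → 2y^{2} - y
  leading term y^{2}: no divisor's leading term divides it; move 2y^{2} to the remainder.
  leading term y: no divisor's leading term divides it; move -y to the remainder.
  remainder 2y^{2} - y ≠ 0; add h_8 = 2y^{2} - y to the basis.

S(f_1,h_5): lcm = xy^{2}. S = -2x + y^{5} - y^{4} + 3y^{3} - y.
  leading term x: subtract (1)·h_5 from -2x + y^{5} - y^{4} + 3y^{3} - y → y^{5} - y^{4} + y^{3} + 2y^{2}
  leading term y^{5}: subtract (-y)·h_6 from y^{5} - y^{4} + y^{3} + 2y^{2} → -2y^{4} - y^{3} + 2y^{2}
  leading term y^{4}: subtract (2)·h_6 from -2y^{4} - y^{3} + 2y^{2} → y^{3} - y^{2}
  leading term y^{3}: subtract (-3)·h_7 from y^{3} - y^{2} → 3y^{2}
  leading term y^{2}: subtract (-2)·h_8 from 3y^{2} → -2y
  leading term y: no divisor's leading term divides it; move -2y to the remainder.
  remainder -2y ≠ 0; add h_9 = -2y to the basis.

The other S-polynomials (S(f_2,f_3), S(f_3,f_4), S(f_2,h_5), S(f_3,h_5), S(f_4,h_5), S(f_1,h_6), S(f_2,h_6), S(f_3,h_6), S(f_4,h_6), S(h_5,h_6), S(f_1,h_7), S(f_2,h_7), S(f_3,h_7), S(f_4,h_7), S(h_5,h_7), S(h_6,h_7), S(f_1,h_8), S(f_2,h_8), S(f_3,h_8), S(f_4,h_8), S(h_5,h_8), S(h_6,h_8), S(h_7,h_8), S(f_1,h_9), S(f_2,h_9), S(f_3,h_9), S(f_4,h_9), S(h_5,h_9), S(h_6,h_9), S(h_7,h_9), S(h_8,h_9)) all reduce to 0 modulo the current basis, so we have a Gröbner basis.
Inter-reduce: drop elements whose leading term is divisible by another's, tail-reduce, and make monic.
Reduced Gröbner basis: {x, y}.
Label its elements g_1 = x, g_2 = y.

Reduce p = -x^{2} - 2x - 2y modulo G:
  leading term x^{2}: subtract (-x)·g_1 from -x^{2} - 2x - 2y → -2x - 2y
  leading term x: subtract (-2)·g_1 from -2x - 2y → -2y
  leading term y: subtract (-2)·g_2 from -2y → 0
  normal form = 0.
Since the normal form is 0, p ∈ I.

Ideal membership is decidable via reduction modulo a Gröbner basis.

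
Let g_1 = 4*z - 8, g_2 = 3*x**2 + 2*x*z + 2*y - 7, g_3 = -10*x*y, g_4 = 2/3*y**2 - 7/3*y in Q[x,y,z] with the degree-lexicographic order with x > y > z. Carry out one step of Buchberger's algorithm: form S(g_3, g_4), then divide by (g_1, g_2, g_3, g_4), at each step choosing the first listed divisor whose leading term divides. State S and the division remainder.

lcm(LM(g_3), LM(g_4)) = x*y**2.
S = (lcm/LT(g_3))·g_3 − (lcm/LT(g_4))·g_4 = 7/2*x*y.
Reduce S modulo (g_1, g_2, g_3, g_4) in that order:
  leading term x*y: subtract (-7/20)·g_3 from 7/2*x*y → 0
The remainder is 0, so this S-polynomial contributes no new basis element.

S(g_3, g_4) = 7/2*x*y; remainder on division = 0.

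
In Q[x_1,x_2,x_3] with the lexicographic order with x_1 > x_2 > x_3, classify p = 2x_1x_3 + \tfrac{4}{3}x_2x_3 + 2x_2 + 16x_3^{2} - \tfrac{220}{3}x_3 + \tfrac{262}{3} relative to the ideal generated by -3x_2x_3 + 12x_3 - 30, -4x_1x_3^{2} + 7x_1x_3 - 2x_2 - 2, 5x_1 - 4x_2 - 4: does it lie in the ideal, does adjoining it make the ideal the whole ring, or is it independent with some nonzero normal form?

2x_1x_3 + \tfrac{4}{3}x_2x_3 + 2x_2 + 16x_3^{2} - \tfrac{220}{3}x_3 + \tfrac{262}{3} lies in I (it reduces to 0).

First compute the reduced Gröbner basis of I by Buchberger's algorithm.
f_1 = -3x_2x_3 + 12x_3 - 30, LT = x_2x_3.
f_2 = -4x_1x_3^{2} + 7x_1x_3 - 2x_2 - 2, LT = x_1x_3^{2}.
f_3 = 5x_1 - 4x_2 - 4, LT = x_1.

S(f_1,f_2): lcm = x_1x_2x_3^{2}. S = \tfrac{7}{4}x_1x_2x_3 - 4x_1x_3^{2} + 10x_1x_3 - \tfrac{1}{2}x_2^{2} - \tfrac{1}{2}x_2.
  leading term x_1x_2x_3: subtract (-\tfrac{7}{12}x_1)·f_1 from \tfrac{7}{4}x_1x_2x_3 - 4x_1x_3^{2} + 10x_1x_3 - \tfrac{1}{2}x_2^{2} - \tfrac{1}{2}x_2 → -4x_1x_3^{2} + 17x_1x_3 - \tfrac{35}{2}x_1 - \tfrac{1}{2}x_2^{2} - \tfrac{1}{2}x_2
  leading term x_1x_3^{2}: subtract (1)·f_2 from -4x_1x_3^{2} + 17x_1x_3 - \tfrac{35}{2}x_1 - \tfrac{1}{2}x_2^{2} - \tfrac{1}{2}x_2 → 10x_1x_3 - \tfrac{35}{2}x_1 - \tfrac{1}{2}x_2^{2} + \tfrac{3}{2}x_2 + 2
  leading term x_1x_3: subtract (2x_3)·f_3 from 10x_1x_3 - \tfrac{35}{2}x_1 - \tfrac{1}{2}x_2^{2} + \tfrac{3}{2}x_2 + 2 → -\tfrac{35}{2}x_1 - \tfrac{1}{2}x_2^{2} + 8x_2x_3 + \tfrac{3}{2}x_2 + 8x_3 + 2
  leading term x_1: subtract (-\tfrac{7}{2})·f_3 from -\tfrac{35}{2}x_1 - \tfrac{1}{2}x_2^{2} + 8x_2x_3 + \tfrac{3}{2}x_2 + 8x_3 + 2 → -\tfrac{1}{2}x_2^{2} + 8x_2x_3 - \tfrac{25}{2}x_2 + 8x_3 - 12
  leading term x_2^{2}: no divisor's leading term divides it; move -\tfrac{1}{2}x_2^{2} to the remainder.
  leading term x_2x_3: subtract (-\tfrac{8}{3})·f_1 from 8x_2x_3 - \tfrac{25}{2}x_2 + 8x_3 - 12 → -\tfrac{25}{2}x_2 + 40x_3 - 92
  leading term x_2: no divisor's leading term divides it; move -\tfrac{25}{2}x_2 to the remainder.
  leading term x_3: no divisor's leading term divides it; move 40x_3 to the remainder.
  leading term 1: no divisor's leading term divides it; move -92 to the remainder.
  remainder -\tfrac{1}{2}x_2^{2} - \tfrac{25}{2}x_2 + 40x_3 - 92 ≠ 0; add h_4 = -\tfrac{1}{2}x_2^{2} - \tfrac{25}{2}x_2 + 40x_3 - 92 to the basis.

S(f_2,f_3): lcm = x_1x_3^{2}. S = -\tfrac{7}{4}x_1x_3 + \tfrac{4}{5}x_2x_3^{2} + \tfrac{1}{2}x_2 + \tfrac{4}{5}x_3^{2} + \tfrac{1}{2}.
  leading term x_1x_3: subtract (-\tfrac{7}{20}x_3)·f_3 from -\tfrac{7}{4}x_1x_3 + \tfrac{4}{5}x_2x_3^{2} + \tfrac{1}{2}x_2 + \tfrac{4}{5}x_3^{2} + \tfrac{1}{2} → \tfrac{4}{5}x_2x_3^{2} - \tfrac{7}{5}x_2x_3 + \tfrac{1}{2}x_2 + \tfrac{4}{5}x_3^{2} - \tfrac{7}{5}x_3 + \tfrac{1}{2}
  leading term x_2x_3^{2}: subtract (-\tfrac{4}{15}x_3)·f_1 from \tfrac{4}{5}x_2x_3^{2} - \tfrac{7}{5}x_2x_3 + \tfrac{1}{2}x_2 + \tfrac{4}{5}x_3^{2} - \tfrac{7}{5}x_3 + \tfrac{1}{2} → -\tfrac{7}{5}x_2x_3 + \tfrac{1}{2}x_2 + 4x_3^{2} - \tfrac{47}{5}x_3 + \tfrac{1}{2}
  leading term x_2x_3: subtract (\tfrac{7}{15})·f_1 from -\tfrac{7}{5}x_2x_3 + \tfrac{1}{2}x_2 + 4x_3^{2} - \tfrac{47}{5}x_3 + \tfrac{1}{2} → \tfrac{1}{2}x_2 + 4x_3^{2} - 15x_3 + \tfrac{29}{2}
  leading term x_2: no divisor's leading term divides it; move \tfrac{1}{2}x_2 to the remainder.
  leading term x_3^{2}: no divisor's leading term divides it; move 4x_3^{2} to the remainder.
  leading term x_3: no divisor's leading term divides it; move -15x_3 to the remainder.
  leading term 1: no divisor's leading term divides it; move \tfrac{29}{2} to the remainder.
  remainder \tfrac{1}{2}x_2 + 4x_3^{2} - 15x_3 + \tfrac{29}{2} ≠ 0; add h_5 = \tfrac{1}{2}x_2 + 4x_3^{2} - 15x_3 + \tfrac{29}{2} to the basis.

S(f_1,h_5): lcm = x_2x_3. S = -8x_3^{3} + 30x_3^{2} - 33x_3 + 10.
  leading term x_3^{3}: no divisor's leading term divides it; move -8x_3^{3} to the remainder.
  leading term x_3^{2}: no divisor's leading term divides it; move 30x_3^{2} to the remainder.
  leading term x_3: no divisor's leading term divides it; move -33x_3 to the remainder.
  leading term 1: no divisor's leading term divides it; move 10 to the remainder.
  remainder -8x_3^{3} + 30x_3^{2} - 33x_3 + 10 ≠ 0; add h_6 = -8x_3^{3} + 30x_3^{2} - 33x_3 + 10 to the basis.

The other S-polynomials (S(f_1,f_3), S(f_1,h_4), S(f_2,h_4), S(f_3,h_4), S(f_2,h_5), S(f_3,h_5), S(h_4,h_5), S(f_1,h_6), S(f_2,h_6), S(f_3,h_6), S(h_4,h_6), S(h_5,h_6)) all reduce to 0 modulo the current basis, so we have a Gröbner basis.
Inter-reduce: drop elements whose leading term is divisible by another's, tail-reduce, and make monic.
Reduced Gröbner basis: {x_1 + \tfrac{32}{5}x_3^{2} - 24x_3 + \tfrac{112}{5}, x_2 + 8x_3^{2} - 30x_3 + 29, x_3^{3} - \tfrac{15}{4}x_3^{2} + \tfrac{33}{8}x_3 - \tfrac{5}{4}}.
Label its elements g_1 = x_1 + \tfrac{32}{5}x_3^{2} - 24x_3 + \tfrac{112}{5}, g_2 = x_2 + 8x_3^{2} - 30x_3 + 29, g_3 = x_3^{3} - \tfrac{15}{4}x_3^{2} + \tfrac{33}{8}x_3 - \tfrac{5}{4}.

Reduce p = 2x_1x_3 + \tfrac{4}{3}x_2x_3 + 2x_2 + 16x_3^{2} - \tfrac{220}{3}x_3 + \tfrac{262}{3} modulo G:
  leading term x_1x_3: subtract (2x_3)·g_1 from 2x_1x_3 + \tfrac{4}{3}x_2x_3 + 2x_2 + 16x_3^{2} - \tfrac{220}{3}x_3 + \tfrac{262}{3} → \tfrac{4}{3}x_2x_3 + 2x_2 - \tfrac{64}{5}x_3^{3} + 64x_3^{2} - \tfrac{1772}{15}x_3 + \tfrac{262}{3}
  leading term x_2x_3: subtract (\tfrac{4}{3}x_3)·g_2 from \tfrac{4}{3}x_2x_3 + 2x_2 - \tfrac{64}{5}x_3^{3} + 64x_3^{2} - \tfrac{1772}{15}x_3 + \tfrac{262}{3} → 2x_2 - \tfrac{352}{15}x_3^{3} + 104x_3^{2} - \tfrac{784}{5}x_3 + \tfrac{262}{3}
  leading term x_2: subtract (2)·g_2 from 2x_2 - \tfrac{352}{15}x_3^{3} + 104x_3^{2} - \tfrac{784}{5}x_3 + \tfrac{262}{3} → -\tfrac{352}{15}x_3^{3} + 88x_3^{2} - \tfrac{484}{5}x_3 + \tfrac{88}{3}
  leading term x_3^{3}: subtract (-\tfrac{352}{15})·g_3 from -\tfrac{352}{15}x_3^{3} + 88x_3^{2} - \tfrac{484}{5}x_3 + \tfrac{88}{3} → 0
  normal form = 0.
Since the normal form is 0, p ∈ I.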